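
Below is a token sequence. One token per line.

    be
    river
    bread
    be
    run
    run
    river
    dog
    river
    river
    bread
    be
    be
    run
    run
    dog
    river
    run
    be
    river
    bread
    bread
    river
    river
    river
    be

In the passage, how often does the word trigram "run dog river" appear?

Scanning the 24 overlapping trigram windows for "run dog river":
  position 15–17: run dog river

1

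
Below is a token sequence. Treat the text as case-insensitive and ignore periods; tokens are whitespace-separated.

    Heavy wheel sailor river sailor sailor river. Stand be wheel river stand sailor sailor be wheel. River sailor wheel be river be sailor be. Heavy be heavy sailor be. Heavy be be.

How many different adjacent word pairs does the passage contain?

20

32 tokens → 31 bigram windows in total.
Repeated bigrams (each contributes count−1 duplicates):
  be heavy: 3
  sailor be: 3
  be wheel: 2
  heavy be: 2
  river sailor: 2
  river stand: 2
  sailor river: 2
  sailor sailor: 2
  … (1 more repeated)
11 duplicate windows → 31 − 11 = 20 distinct.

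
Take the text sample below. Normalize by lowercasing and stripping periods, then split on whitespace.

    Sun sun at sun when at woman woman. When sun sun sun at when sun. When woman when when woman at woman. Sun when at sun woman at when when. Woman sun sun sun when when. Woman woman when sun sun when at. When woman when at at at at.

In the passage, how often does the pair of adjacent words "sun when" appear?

Scanning the 49 overlapping bigram windows for "sun when":
  position 4–5: sun when
  position 15–16: sun when
  position 23–24: sun when
  position 34–35: sun when
  position 41–42: sun when

5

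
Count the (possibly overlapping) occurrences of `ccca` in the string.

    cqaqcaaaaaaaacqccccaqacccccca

Sliding a length-4 window over the 29 characters (26 positions):
  position 17–20: ccca
  position 26–29: ccca

2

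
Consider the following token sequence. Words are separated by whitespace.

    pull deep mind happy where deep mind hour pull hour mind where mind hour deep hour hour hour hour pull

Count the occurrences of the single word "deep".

3

Scanning the 20 tokens for "deep":
  position 2: deep
  position 6: deep
  position 15: deep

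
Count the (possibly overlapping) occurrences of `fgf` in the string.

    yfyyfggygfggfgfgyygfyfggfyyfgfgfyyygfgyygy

Sliding a length-3 window over the 42 characters (40 positions):
  position 13–15: fgf
  position 28–30: fgf
  position 30–32: fgf

3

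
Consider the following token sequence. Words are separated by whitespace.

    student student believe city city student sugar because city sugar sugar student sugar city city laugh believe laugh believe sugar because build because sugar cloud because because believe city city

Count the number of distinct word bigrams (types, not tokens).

23

30 tokens → 29 bigram windows in total.
Repeated bigrams (each contributes count−1 duplicates):
  city city: 3
  believe city: 2
  laugh believe: 2
  student sugar: 2
  sugar because: 2
6 duplicate windows → 29 − 6 = 23 distinct.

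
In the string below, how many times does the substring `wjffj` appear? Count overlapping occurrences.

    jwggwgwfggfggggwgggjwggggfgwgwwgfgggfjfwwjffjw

1

Sliding a length-5 window over the 46 characters (42 positions):
  position 41–45: wjffj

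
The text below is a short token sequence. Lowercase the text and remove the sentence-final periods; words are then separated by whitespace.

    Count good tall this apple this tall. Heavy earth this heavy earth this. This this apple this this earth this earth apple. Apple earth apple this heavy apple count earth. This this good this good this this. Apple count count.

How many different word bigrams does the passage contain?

21

40 tokens → 39 bigram windows in total.
Repeated bigrams (each contributes count−1 duplicates):
  this this: 5
  earth this: 4
  apple this: 3
  this apple: 3
  apple count: 2
  earth apple: 2
  good this: 2
  heavy earth: 2
  … (3 more repeated)
18 duplicate windows → 39 − 18 = 21 distinct.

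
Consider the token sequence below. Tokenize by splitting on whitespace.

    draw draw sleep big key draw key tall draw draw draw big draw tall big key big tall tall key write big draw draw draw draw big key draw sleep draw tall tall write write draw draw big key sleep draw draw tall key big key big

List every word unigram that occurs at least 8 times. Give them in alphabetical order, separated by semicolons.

big; draw; key

Unigram counts meeting the condition (at least 8 times):
  big: 9
  draw: 17
  key: 8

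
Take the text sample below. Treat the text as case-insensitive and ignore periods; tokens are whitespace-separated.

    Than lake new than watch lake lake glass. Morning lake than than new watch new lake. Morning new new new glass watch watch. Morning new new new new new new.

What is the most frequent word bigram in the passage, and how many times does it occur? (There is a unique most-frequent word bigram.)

Bigram frequencies (highest first):
  new new: 7
  morning new: 2
  than lake: 1
  lake new: 1
  new than: 1
  than watch: 1
  … (16 more, each ≤ 1)

"new new", 7 times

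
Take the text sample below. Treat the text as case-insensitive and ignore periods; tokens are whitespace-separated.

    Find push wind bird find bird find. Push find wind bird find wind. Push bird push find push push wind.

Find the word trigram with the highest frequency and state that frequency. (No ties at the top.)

"wind bird find", 2 times

Trigram frequencies (highest first):
  wind bird find: 2
  find push wind: 1
  push wind bird: 1
  bird find bird: 1
  find bird find: 1
  bird find push: 1
  … (11 more, each ≤ 1)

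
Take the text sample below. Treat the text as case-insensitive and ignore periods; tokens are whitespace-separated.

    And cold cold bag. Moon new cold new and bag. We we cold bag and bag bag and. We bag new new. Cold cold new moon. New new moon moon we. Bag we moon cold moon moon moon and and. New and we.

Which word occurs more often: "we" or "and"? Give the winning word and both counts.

"we": 6 occurrences
"and": 7 occurrences

"and" (7 vs 6)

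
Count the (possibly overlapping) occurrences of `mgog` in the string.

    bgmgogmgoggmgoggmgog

4

Sliding a length-4 window over the 20 characters (17 positions):
  position 3–6: mgog
  position 7–10: mgog
  position 12–15: mgog
  position 17–20: mgog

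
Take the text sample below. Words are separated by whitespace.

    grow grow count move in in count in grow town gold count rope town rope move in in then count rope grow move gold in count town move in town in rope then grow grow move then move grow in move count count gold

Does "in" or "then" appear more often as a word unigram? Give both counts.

"in": 9 occurrences
"then": 3 occurrences

"in" (9 vs 3)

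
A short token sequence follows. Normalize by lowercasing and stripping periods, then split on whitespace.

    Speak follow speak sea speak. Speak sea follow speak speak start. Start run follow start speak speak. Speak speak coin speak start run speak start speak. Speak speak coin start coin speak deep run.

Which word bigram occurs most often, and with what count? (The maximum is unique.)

Bigram frequencies (highest first):
  speak speak: 7
  speak start: 3
  follow speak: 2
  speak sea: 2
  start run: 2
  start speak: 2
  … (13 more, each ≤ 2)

"speak speak", 7 times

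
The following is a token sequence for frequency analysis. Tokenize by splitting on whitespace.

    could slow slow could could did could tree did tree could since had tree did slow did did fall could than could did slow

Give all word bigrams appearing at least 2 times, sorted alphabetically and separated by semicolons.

could did; did slow; tree did

Bigram counts meeting the condition (at least 2 times):
  could did: 2
  did slow: 2
  tree did: 2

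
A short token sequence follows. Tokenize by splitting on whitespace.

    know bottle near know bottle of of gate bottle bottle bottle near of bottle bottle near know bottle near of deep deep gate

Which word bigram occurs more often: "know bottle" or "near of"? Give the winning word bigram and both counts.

"know bottle": 3 occurrences
"near of": 2 occurrences

"know bottle" (3 vs 2)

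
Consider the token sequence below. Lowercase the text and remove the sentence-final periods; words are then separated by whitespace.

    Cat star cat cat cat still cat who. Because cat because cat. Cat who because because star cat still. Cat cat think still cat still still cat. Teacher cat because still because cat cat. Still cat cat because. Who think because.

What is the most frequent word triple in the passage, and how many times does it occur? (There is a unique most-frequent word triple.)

Trigram frequencies (highest first):
  cat still cat: 3
  cat cat still: 2
  cat who because: 2
  because cat cat: 2
  still cat cat: 2
  cat star cat: 1
  … (27 more, each ≤ 1)

"cat still cat", 3 times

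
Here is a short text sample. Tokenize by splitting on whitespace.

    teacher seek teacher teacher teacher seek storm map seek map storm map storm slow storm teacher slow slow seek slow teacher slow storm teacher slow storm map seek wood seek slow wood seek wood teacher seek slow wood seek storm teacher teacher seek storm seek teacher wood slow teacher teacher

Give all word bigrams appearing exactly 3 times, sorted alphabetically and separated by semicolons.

Bigram counts meeting the condition (exactly 3 times):
  seek slow: 3
  seek storm: 3
  slow storm: 3
  storm map: 3
  storm teacher: 3
  teacher slow: 3
  wood seek: 3

seek slow; seek storm; slow storm; storm map; storm teacher; teacher slow; wood seek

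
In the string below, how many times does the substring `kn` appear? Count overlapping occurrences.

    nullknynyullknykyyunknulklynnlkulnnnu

3

Sliding a length-2 window over the 37 characters (36 positions):
  position 5–6: kn
  position 13–14: kn
  position 21–22: kn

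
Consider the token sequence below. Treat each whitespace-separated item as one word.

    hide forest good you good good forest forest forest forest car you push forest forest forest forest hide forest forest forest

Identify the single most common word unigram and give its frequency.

"forest", 12 times

Unigram frequencies (highest first):
  forest: 12
  good: 3
  hide: 2
  you: 2
  car: 1
  push: 1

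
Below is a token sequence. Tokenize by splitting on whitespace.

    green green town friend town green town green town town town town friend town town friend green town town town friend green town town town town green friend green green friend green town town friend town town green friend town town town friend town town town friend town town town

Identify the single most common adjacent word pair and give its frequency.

"town town", 17 times

Bigram frequencies (highest first):
  town town: 17
  town friend: 7
  green town: 6
  friend town: 6
  town green: 4
  friend green: 4
  … (2 more, each ≤ 3)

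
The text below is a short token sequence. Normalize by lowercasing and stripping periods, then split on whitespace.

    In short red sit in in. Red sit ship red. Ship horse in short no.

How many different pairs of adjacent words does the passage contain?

15 tokens → 14 bigram windows in total.
Repeated bigrams (each contributes count−1 duplicates):
  in short: 2
  red sit: 2
2 duplicate windows → 14 − 2 = 12 distinct.

12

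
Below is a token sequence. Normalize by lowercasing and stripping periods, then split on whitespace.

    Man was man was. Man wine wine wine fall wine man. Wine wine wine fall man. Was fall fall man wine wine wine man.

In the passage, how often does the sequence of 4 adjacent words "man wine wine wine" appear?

Scanning the 21 overlapping 4-gram windows for "man wine wine wine":
  position 5–8: man wine wine wine
  position 11–14: man wine wine wine
  position 20–23: man wine wine wine

3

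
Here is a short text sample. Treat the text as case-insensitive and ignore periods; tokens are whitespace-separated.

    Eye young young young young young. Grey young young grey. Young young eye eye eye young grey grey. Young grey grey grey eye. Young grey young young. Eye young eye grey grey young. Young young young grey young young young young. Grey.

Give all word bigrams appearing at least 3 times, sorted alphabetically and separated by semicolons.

eye young; grey grey; grey young; young eye; young grey; young young

Bigram counts meeting the condition (at least 3 times):
  eye young: 4
  grey grey: 4
  grey young: 6
  young eye: 3
  young grey: 7
  young young: 13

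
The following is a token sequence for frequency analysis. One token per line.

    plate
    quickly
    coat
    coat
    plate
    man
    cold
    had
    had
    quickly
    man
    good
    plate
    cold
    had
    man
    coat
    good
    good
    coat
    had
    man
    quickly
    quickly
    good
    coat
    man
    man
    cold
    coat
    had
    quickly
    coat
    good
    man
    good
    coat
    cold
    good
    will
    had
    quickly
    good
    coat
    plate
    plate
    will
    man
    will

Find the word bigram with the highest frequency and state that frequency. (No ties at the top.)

"good coat", 4 times

Bigram frequencies (highest first):
  good coat: 4
  had quickly: 3
  quickly coat: 2
  coat plate: 2
  man cold: 2
  cold had: 2
  … (28 more, each ≤ 2)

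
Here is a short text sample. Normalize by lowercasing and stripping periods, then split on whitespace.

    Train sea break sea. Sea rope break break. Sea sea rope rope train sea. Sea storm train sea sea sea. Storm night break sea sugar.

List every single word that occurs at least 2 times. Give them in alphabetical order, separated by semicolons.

Unigram counts meeting the condition (at least 2 times):
  break: 4
  rope: 3
  sea: 11
  storm: 2
  train: 3

break; rope; sea; storm; train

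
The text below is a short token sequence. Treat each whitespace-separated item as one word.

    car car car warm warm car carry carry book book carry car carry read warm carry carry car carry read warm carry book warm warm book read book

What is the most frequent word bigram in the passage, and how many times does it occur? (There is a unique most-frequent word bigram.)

"car carry", 3 times

Bigram frequencies (highest first):
  car carry: 3
  car car: 2
  warm warm: 2
  carry carry: 2
  carry book: 2
  carry car: 2
  … (11 more, each ≤ 2)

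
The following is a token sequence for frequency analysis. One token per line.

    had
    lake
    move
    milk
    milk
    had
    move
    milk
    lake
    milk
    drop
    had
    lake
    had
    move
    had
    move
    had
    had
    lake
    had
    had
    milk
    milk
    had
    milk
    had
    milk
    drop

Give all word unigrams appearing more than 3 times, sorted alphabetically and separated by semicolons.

Unigram counts meeting the condition (more than 3 times):
  had: 11
  lake: 4
  milk: 8
  move: 4

had; lake; milk; move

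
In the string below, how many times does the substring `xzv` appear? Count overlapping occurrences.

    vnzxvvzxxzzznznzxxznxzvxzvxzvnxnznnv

Sliding a length-3 window over the 36 characters (34 positions):
  position 21–23: xzv
  position 24–26: xzv
  position 27–29: xzv

3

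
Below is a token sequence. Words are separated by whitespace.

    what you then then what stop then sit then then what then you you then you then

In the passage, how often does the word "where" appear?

0

Scanning the 17 tokens for "where":
  (none found)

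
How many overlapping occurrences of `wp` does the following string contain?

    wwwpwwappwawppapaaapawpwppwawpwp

6

Sliding a length-2 window over the 32 characters (31 positions):
  position 3–4: wp
  position 12–13: wp
  position 22–23: wp
  position 24–25: wp
  position 29–30: wp
  position 31–32: wp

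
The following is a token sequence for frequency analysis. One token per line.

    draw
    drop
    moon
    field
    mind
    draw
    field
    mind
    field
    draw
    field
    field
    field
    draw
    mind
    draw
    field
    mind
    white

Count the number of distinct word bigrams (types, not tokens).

19 tokens → 18 bigram windows in total.
Repeated bigrams (each contributes count−1 duplicates):
  draw field: 3
  field mind: 3
  field draw: 2
  field field: 2
  mind draw: 2
7 duplicate windows → 18 − 7 = 11 distinct.

11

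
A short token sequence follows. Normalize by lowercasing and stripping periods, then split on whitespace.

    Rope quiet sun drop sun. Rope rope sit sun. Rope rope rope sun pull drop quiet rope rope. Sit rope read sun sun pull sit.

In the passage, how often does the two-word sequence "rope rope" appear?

Scanning the 24 overlapping bigram windows for "rope rope":
  position 6–7: rope rope
  position 10–11: rope rope
  position 11–12: rope rope
  position 17–18: rope rope

4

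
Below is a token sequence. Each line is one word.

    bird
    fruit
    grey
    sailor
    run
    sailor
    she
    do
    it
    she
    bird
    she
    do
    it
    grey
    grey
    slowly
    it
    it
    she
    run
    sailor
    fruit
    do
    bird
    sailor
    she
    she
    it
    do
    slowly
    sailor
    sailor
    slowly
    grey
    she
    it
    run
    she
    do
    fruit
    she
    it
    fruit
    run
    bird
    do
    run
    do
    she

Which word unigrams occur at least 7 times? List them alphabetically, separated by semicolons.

Unigram counts meeting the condition (at least 7 times):
  do: 7
  it: 7
  she: 10

do; it; she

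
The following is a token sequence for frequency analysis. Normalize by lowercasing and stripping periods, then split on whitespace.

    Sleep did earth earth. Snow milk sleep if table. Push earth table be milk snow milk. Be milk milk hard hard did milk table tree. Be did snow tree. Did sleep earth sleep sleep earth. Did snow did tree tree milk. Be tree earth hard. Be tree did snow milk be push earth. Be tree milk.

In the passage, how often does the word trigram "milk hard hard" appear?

Scanning the 54 overlapping trigram windows for "milk hard hard":
  position 19–21: milk hard hard

1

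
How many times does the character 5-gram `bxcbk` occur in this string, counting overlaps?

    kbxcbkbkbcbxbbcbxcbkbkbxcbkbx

3

Sliding a length-5 window over the 29 characters (25 positions):
  position 2–6: bxcbk
  position 16–20: bxcbk
  position 23–27: bxcbk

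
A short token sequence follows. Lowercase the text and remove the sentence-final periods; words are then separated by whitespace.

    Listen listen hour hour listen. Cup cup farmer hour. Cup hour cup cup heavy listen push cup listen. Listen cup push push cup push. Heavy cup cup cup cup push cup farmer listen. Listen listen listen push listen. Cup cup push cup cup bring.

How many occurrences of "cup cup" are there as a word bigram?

Scanning the 43 overlapping bigram windows for "cup cup":
  position 6–7: cup cup
  position 12–13: cup cup
  position 26–27: cup cup
  position 27–28: cup cup
  position 28–29: cup cup
  position 39–40: cup cup
  position 42–43: cup cup

7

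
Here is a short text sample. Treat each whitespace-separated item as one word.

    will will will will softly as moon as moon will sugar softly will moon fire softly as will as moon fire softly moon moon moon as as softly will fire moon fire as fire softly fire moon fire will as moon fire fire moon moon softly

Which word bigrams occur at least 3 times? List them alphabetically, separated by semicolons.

as moon; fire moon; fire softly; moon fire; moon moon; will will

Bigram counts meeting the condition (at least 3 times):
  as moon: 4
  fire moon: 3
  fire softly: 3
  moon fire: 5
  moon moon: 3
  will will: 3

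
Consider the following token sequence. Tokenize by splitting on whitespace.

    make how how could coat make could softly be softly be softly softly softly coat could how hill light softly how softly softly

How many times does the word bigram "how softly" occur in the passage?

Scanning the 22 overlapping bigram windows for "how softly":
  position 21–22: how softly

1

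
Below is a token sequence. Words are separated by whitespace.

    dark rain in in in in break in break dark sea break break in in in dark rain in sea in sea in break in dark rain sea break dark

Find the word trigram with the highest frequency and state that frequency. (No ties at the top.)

Trigram frequencies (highest first):
  in in in: 3
  dark rain in: 2
  in break in: 2
  in dark rain: 2
  in sea in: 2
  rain in in: 1
  … (16 more, each ≤ 1)

"in in in", 3 times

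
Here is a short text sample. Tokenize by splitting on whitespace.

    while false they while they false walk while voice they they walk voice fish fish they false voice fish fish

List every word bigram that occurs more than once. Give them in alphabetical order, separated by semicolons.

Bigram counts meeting the condition (more than once):
  fish fish: 2
  they false: 2
  voice fish: 2

fish fish; they false; voice fish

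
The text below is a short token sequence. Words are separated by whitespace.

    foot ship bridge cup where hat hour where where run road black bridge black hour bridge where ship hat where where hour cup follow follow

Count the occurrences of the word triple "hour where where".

1

Scanning the 23 overlapping trigram windows for "hour where where":
  position 7–9: hour where where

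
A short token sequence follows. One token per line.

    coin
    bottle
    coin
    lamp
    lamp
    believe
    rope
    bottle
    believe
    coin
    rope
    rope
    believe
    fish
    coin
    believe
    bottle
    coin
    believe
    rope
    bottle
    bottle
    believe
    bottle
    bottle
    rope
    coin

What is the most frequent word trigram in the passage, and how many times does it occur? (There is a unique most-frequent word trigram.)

"believe rope bottle", 2 times

Trigram frequencies (highest first):
  believe rope bottle: 2
  coin bottle coin: 1
  bottle coin lamp: 1
  coin lamp lamp: 1
  lamp lamp believe: 1
  lamp believe rope: 1
  … (18 more, each ≤ 1)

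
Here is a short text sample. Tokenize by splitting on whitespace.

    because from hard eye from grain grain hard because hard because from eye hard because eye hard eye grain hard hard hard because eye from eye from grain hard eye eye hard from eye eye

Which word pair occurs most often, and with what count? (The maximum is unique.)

"hard because", 4 times

Bigram frequencies (highest first):
  hard because: 4
  hard eye: 3
  eye from: 3
  grain hard: 3
  from eye: 3
  eye hard: 3
  … (10 more, each ≤ 2)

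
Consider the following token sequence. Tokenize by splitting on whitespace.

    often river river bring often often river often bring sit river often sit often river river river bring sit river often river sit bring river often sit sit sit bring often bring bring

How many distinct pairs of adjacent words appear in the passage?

33 tokens → 32 bigram windows in total.
Repeated bigrams (each contributes count−1 duplicates):
  often river: 4
  river often: 4
  river river: 3
  bring often: 2
  bring sit: 2
  often bring: 2
  often sit: 2
  river bring: 2
  … (3 more repeated)
16 duplicate windows → 32 − 16 = 16 distinct.

16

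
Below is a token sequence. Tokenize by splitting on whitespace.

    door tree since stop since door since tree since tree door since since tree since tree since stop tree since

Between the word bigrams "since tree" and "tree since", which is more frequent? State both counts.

"since tree": 4 occurrences
"tree since": 5 occurrences

"tree since" (5 vs 4)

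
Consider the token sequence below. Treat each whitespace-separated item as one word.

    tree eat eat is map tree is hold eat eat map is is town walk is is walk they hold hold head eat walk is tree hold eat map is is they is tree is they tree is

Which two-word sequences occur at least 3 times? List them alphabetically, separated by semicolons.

is is; tree is

Bigram counts meeting the condition (at least 3 times):
  is is: 3
  tree is: 3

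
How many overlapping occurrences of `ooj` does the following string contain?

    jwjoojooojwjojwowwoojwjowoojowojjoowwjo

4

Sliding a length-3 window over the 39 characters (37 positions):
  position 4–6: ooj
  position 8–10: ooj
  position 19–21: ooj
  position 26–28: ooj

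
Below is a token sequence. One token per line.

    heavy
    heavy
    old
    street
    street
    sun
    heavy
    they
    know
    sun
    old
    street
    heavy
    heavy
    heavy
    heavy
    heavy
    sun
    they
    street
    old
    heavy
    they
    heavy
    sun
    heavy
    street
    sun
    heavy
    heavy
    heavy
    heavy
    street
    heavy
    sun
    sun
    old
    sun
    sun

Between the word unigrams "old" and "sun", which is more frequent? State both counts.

"old": 4 occurrences
"sun": 9 occurrences

"sun" (9 vs 4)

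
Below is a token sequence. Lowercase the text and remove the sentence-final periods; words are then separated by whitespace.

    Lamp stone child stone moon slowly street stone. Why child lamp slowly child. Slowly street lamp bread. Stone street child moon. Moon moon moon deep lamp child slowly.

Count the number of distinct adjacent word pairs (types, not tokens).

28 tokens → 27 bigram windows in total.
Repeated bigrams (each contributes count−1 duplicates):
  moon moon: 3
  child slowly: 2
  slowly street: 2
4 duplicate windows → 27 − 4 = 23 distinct.

23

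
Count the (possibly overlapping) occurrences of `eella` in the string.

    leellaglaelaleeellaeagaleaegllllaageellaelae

Sliding a length-5 window over the 44 characters (40 positions):
  position 2–6: eella
  position 15–19: eella
  position 36–40: eella

3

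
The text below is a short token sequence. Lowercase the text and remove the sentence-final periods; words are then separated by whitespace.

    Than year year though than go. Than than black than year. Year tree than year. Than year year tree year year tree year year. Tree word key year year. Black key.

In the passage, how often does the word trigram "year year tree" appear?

4

Scanning the 29 overlapping trigram windows for "year year tree":
  position 11–13: year year tree
  position 17–19: year year tree
  position 20–22: year year tree
  position 23–25: year year tree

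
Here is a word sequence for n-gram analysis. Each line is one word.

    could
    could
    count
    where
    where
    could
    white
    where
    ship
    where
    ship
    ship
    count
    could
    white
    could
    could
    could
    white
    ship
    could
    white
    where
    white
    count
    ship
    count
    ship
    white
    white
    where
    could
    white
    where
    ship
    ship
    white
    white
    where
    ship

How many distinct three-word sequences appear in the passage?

30

40 tokens → 38 trigram windows in total.
Repeated trigrams (each contributes count−1 duplicates):
  could white where: 3
  white where ship: 3
  ship white white: 2
  where could white: 2
  where ship ship: 2
  white white where: 2
8 duplicate windows → 38 − 8 = 30 distinct.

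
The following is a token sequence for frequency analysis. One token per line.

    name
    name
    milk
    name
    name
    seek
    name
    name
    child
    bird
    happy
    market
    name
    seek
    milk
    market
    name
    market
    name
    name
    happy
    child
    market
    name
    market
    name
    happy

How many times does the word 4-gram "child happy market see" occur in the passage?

0

Scanning the 24 overlapping 4-gram windows for "child happy market see":
  (none found)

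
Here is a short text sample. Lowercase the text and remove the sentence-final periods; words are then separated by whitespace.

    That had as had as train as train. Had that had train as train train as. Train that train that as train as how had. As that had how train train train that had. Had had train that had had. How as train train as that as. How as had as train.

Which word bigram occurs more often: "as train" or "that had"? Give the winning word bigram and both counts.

"as train": 7 occurrences
"that had": 5 occurrences

"as train" (7 vs 5)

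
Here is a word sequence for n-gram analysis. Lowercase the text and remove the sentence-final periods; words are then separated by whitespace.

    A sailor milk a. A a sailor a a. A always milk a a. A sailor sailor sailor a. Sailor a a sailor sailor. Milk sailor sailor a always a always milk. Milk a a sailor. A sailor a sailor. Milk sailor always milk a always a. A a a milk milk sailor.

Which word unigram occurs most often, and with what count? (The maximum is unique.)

"a", 24 times

Unigram frequencies (highest first):
  a: 24
  sailor: 15
  milk: 9
  always: 5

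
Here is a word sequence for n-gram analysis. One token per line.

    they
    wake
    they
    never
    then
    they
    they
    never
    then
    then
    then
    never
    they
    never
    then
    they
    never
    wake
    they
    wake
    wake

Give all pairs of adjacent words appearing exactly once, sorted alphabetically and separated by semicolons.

never they; never wake; then never; they they; wake wake

Bigram counts meeting the condition (exactly once):
  never they: 1
  never wake: 1
  then never: 1
  they they: 1
  wake wake: 1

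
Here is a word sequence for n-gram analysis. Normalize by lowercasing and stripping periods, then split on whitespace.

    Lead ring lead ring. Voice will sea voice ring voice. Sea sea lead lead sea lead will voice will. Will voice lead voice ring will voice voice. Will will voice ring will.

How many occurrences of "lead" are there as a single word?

Scanning the 32 tokens for "lead":
  position 1: lead
  position 3: lead
  position 13: lead
  position 14: lead
  position 16: lead
  position 22: lead

6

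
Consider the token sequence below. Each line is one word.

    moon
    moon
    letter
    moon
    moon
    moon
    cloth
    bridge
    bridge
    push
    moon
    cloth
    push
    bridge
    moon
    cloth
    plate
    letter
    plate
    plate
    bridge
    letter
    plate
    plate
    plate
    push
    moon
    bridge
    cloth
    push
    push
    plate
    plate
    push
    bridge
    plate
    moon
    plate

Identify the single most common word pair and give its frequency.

Bigram frequencies (highest first):
  plate plate: 4
  moon moon: 3
  moon cloth: 3
  push moon: 2
  cloth push: 2
  push bridge: 2
  … (19 more, each ≤ 2)

"plate plate", 4 times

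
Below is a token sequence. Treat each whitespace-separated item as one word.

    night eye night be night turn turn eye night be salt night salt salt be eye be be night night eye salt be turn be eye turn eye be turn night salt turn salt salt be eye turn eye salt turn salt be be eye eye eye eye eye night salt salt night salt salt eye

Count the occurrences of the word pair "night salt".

4

Scanning the 55 overlapping bigram windows for "night salt":
  position 12–13: night salt
  position 31–32: night salt
  position 50–51: night salt
  position 53–54: night salt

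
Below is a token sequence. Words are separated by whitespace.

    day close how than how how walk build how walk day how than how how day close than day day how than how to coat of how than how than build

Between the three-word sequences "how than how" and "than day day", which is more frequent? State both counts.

"how than how": 4 occurrences
"than day day": 1 occurrence

"how than how" (4 vs 1)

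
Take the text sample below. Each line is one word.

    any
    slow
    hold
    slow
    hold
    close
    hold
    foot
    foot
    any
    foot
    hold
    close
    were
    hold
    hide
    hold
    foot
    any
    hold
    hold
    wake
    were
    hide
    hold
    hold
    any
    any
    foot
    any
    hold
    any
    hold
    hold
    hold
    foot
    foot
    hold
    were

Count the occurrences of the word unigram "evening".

0

Scanning the 39 tokens for "evening":
  (none found)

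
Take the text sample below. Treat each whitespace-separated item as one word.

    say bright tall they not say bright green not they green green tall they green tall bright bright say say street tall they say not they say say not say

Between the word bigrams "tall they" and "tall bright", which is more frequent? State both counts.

"tall they" (3 vs 1)

"tall they": 3 occurrences
"tall bright": 1 occurrence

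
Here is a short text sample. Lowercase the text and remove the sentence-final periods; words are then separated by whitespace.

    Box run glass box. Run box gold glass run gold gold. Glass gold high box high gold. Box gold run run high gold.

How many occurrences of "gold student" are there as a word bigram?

0

Scanning the 22 overlapping bigram windows for "gold student":
  (none found)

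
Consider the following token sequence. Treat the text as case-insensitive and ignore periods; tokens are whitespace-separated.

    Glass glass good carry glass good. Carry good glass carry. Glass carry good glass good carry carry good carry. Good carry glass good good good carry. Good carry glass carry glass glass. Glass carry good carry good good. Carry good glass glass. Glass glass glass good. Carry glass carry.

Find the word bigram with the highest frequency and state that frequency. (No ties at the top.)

Bigram frequencies (highest first):
  good carry: 10
  carry good: 8
  glass glass: 7
  carry glass: 6
  glass good: 5
  glass carry: 5
  … (3 more, each ≤ 3)

"good carry", 10 times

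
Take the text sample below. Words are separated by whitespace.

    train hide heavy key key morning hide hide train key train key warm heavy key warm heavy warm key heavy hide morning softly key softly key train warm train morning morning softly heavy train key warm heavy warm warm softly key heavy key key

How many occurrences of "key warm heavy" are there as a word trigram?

3

Scanning the 42 overlapping trigram windows for "key warm heavy":
  position 12–14: key warm heavy
  position 15–17: key warm heavy
  position 35–37: key warm heavy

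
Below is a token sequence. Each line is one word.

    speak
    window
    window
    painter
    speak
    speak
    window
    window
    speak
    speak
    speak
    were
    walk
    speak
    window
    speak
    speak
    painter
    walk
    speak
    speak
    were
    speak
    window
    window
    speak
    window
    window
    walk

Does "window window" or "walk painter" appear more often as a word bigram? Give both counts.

"window window": 4 occurrences
"walk painter": 0 occurrences

"window window" (4 vs 0)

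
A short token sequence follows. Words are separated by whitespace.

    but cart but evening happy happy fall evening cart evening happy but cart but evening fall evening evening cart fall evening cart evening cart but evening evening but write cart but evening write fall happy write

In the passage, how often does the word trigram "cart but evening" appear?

4

Scanning the 34 overlapping trigram windows for "cart but evening":
  position 2–4: cart but evening
  position 13–15: cart but evening
  position 24–26: cart but evening
  position 30–32: cart but evening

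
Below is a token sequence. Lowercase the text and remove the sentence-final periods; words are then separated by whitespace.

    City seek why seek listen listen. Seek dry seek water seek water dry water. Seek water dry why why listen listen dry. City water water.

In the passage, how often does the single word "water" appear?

Scanning the 25 tokens for "water":
  position 10: water
  position 12: water
  position 14: water
  position 16: water
  position 24: water
  position 25: water

6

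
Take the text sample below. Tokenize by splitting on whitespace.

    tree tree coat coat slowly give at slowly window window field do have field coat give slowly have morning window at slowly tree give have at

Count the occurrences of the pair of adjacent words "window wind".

0

Scanning the 25 overlapping bigram windows for "window wind":
  (none found)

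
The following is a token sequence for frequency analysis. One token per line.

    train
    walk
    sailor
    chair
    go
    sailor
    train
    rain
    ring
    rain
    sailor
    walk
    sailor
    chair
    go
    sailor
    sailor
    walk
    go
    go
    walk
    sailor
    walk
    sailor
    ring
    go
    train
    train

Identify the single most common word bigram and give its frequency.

Bigram frequencies (highest first):
  walk sailor: 4
  sailor walk: 3
  sailor chair: 2
  chair go: 2
  go sailor: 2
  train walk: 1
  … (13 more, each ≤ 1)

"walk sailor", 4 times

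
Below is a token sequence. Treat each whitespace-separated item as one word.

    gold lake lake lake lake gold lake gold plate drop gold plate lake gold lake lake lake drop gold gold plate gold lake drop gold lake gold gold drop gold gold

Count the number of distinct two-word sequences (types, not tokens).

31 tokens → 30 bigram windows in total.
Repeated bigrams (each contributes count−1 duplicates):
  gold lake: 5
  lake lake: 5
  drop gold: 4
  lake gold: 4
  gold gold: 3
  gold plate: 3
  lake drop: 2
19 duplicate windows → 30 − 19 = 11 distinct.

11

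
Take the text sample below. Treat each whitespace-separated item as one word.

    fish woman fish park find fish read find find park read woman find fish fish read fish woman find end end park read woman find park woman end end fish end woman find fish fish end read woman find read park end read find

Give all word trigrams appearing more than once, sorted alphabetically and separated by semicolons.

Trigram counts meeting the condition (more than once):
  find fish fish: 2
  park read woman: 2
  read woman find: 3
  woman find fish: 2

find fish fish; park read woman; read woman find; woman find fish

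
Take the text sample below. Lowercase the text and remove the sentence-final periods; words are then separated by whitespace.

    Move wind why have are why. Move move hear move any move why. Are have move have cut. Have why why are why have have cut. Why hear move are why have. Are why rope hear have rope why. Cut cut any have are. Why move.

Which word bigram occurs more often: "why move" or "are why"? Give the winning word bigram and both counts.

"are why" (5 vs 2)

"why move": 2 occurrences
"are why": 5 occurrences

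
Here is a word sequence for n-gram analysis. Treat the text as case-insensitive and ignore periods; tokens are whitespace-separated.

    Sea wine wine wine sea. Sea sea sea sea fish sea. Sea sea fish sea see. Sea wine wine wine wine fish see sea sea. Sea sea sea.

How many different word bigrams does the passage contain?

10

28 tokens → 27 bigram windows in total.
Repeated bigrams (each contributes count−1 duplicates):
  sea sea: 10
  wine wine: 5
  fish sea: 2
  sea fish: 2
  sea wine: 2
  see sea: 2
17 duplicate windows → 27 − 17 = 10 distinct.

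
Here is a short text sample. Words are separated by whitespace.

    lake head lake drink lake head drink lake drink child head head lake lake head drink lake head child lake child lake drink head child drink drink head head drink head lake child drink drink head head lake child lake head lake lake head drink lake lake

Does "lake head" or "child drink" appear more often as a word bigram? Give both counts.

"lake head" (6 vs 2)

"lake head": 6 occurrences
"child drink": 2 occurrences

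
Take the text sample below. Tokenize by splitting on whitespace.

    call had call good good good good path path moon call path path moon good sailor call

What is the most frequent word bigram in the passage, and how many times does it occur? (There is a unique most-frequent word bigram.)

Bigram frequencies (highest first):
  good good: 3
  path path: 2
  path moon: 2
  call had: 1
  had call: 1
  call good: 1
  … (6 more, each ≤ 1)

"good good", 3 times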